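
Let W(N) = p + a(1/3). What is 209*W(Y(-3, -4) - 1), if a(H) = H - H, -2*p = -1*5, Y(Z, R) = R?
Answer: 1045/2 ≈ 522.50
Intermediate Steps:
p = 5/2 (p = -(-1)*5/2 = -1/2*(-5) = 5/2 ≈ 2.5000)
a(H) = 0
W(N) = 5/2 (W(N) = 5/2 + 0 = 5/2)
209*W(Y(-3, -4) - 1) = 209*(5/2) = 1045/2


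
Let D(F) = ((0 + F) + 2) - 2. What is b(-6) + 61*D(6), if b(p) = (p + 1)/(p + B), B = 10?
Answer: 1459/4 ≈ 364.75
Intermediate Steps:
D(F) = F (D(F) = (F + 2) - 2 = (2 + F) - 2 = F)
b(p) = (1 + p)/(10 + p) (b(p) = (p + 1)/(p + 10) = (1 + p)/(10 + p))
b(-6) + 61*D(6) = (1 - 6)/(10 - 6) + 61*6 = -5/4 + 366 = 1459/4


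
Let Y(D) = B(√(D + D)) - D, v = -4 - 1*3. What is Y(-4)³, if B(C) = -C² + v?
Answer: 125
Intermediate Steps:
v = -7 (v = -4 - 3 = -7)
B(C) = -7 - C² (B(C) = -C² - 7 = -7 - C²)
Y(D) = -7 - 3*D (Y(D) = (-7 - (√(D + D))²) - D = (-7 - (√(2*D))²) - D = (-7 - (√2*√D)²) - D = (-7 - 2*D) - D = -7 - 3*D)
Y(-4)³ = (-7 - 3*(-4))³ = (-7 + 12)³ = 5³ = 125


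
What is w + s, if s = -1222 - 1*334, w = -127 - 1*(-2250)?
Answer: 567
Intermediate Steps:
w = 2123 (w = -127 + 2250 = 2123)
s = -1556 (s = -1222 - 334 = -1556)
w + s = 2123 - 1556 = 567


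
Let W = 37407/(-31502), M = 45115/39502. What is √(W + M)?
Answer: I*√4389482665417646/311098001 ≈ 0.21297*I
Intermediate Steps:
M = 45115/39502 (M = 45115*(1/39502) = 45115/39502 ≈ 1.1421)
W = -37407/31502 (W = 37407*(-1/31502) = -37407/31502 ≈ -1.1874)
√(W + M) = √(-37407/31502 + 45115/39502) = √(-14109646/311098001) = I*√4389482665417646/311098001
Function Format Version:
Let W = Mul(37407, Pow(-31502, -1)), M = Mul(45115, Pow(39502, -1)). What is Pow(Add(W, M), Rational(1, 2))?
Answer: Mul(Rational(1, 311098001), I, Pow(4389482665417646, Rational(1, 2))) ≈ Mul(0.21297, I)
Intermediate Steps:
M = Rational(45115, 39502) (M = Mul(45115, Rational(1, 39502)) = Rational(45115, 39502) ≈ 1.1421)
W = Rational(-37407, 31502) (W = Mul(37407, Rational(-1, 31502)) = Rational(-37407, 31502) ≈ -1.1874)
Pow(Add(W, M), Rational(1, 2)) = Pow(Add(Rational(-37407, 31502), Rational(45115, 39502)), Rational(1, 2)) = Pow(Rational(-14109646, 311098001), Rational(1, 2)) = Mul(Rational(1, 311098001), I, Pow(4389482665417646, Rational(1, 2)))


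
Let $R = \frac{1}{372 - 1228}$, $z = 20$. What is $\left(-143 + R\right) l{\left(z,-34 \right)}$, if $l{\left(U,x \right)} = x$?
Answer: $\frac{2080953}{428} \approx 4862.0$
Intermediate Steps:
$R = - \frac{1}{856}$ ($R = \frac{1}{-856} = - \frac{1}{856} \approx -0.0011682$)
$\left(-143 + R\right) l{\left(z,-34 \right)} = \left(-143 - \frac{1}{856}\right) \left(-34\right) = \left(- \frac{122409}{856}\right) \left(-34\right) = \frac{2080953}{428}$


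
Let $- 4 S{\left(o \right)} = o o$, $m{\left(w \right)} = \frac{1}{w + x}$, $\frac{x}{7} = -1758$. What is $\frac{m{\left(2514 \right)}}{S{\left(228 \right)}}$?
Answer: $\frac{1}{127256832} \approx 7.8581 \cdot 10^{-9}$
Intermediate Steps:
$x = -12306$ ($x = 7 \left(-1758\right) = -12306$)
$m{\left(w \right)} = \frac{1}{-12306 + w}$ ($m{\left(w \right)} = \frac{1}{w - 12306} = \frac{1}{-12306 + w}$)
$S{\left(o \right)} = - \frac{o^{2}}{4}$ ($S{\left(o \right)} = - \frac{o o}{4} = - \frac{o^{2}}{4}$)
$\frac{m{\left(2514 \right)}}{S{\left(228 \right)}} = \frac{1}{\left(-12306 + 2514\right) \left(- \frac{228^{2}}{4}\right)} = \frac{1}{\left(-9792\right) \left(\left(- \frac{1}{4}\right) 51984\right)} = - \frac{1}{9792 \left(-12996\right)} = \left(- \frac{1}{9792}\right) \left(- \frac{1}{12996}\right) = \frac{1}{127256832}$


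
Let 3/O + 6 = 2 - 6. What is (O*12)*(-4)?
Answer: 72/5 ≈ 14.400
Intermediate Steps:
O = -3/10 (O = 3/(-6 + (2 - 6)) = 3/(-6 - 4) = 3/(-10) = 3*(-⅒) = -3/10 ≈ -0.30000)
(O*12)*(-4) = -3/10*12*(-4) = -18/5*(-4) = 72/5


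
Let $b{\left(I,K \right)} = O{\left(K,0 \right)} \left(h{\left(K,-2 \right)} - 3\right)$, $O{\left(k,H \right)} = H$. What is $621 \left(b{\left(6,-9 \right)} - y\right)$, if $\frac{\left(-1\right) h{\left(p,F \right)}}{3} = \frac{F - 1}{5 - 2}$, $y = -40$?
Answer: $24840$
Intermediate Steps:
$h{\left(p,F \right)} = 1 - F$ ($h{\left(p,F \right)} = - 3 \frac{F - 1}{5 - 2} = - 3 \frac{-1 + F}{3} = - 3 \left(-1 + F\right) \frac{1}{3} = - 3 \left(- \frac{1}{3} + \frac{F}{3}\right) = 1 - F$)
$b{\left(I,K \right)} = 0$ ($b{\left(I,K \right)} = 0 \left(\left(1 - -2\right) - 3\right) = 0 \left(\left(1 + 2\right) - 3\right) = 0 \left(3 - 3\right) = 0 \cdot 0 = 0$)
$621 \left(b{\left(6,-9 \right)} - y\right) = 621 \left(0 - -40\right) = 621 \left(0 + 40\right) = 621 \cdot 40 = 24840$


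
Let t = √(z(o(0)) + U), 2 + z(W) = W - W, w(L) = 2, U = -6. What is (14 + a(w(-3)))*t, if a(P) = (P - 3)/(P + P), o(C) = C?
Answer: 55*I*√2/2 ≈ 38.891*I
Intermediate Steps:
a(P) = (-3 + P)/(2*P) (a(P) = (-3 + P)/((2*P)) = (-3 + P)*(1/(2*P)) = (-3 + P)/(2*P))
z(W) = -2 (z(W) = -2 + (W - W) = -2 + 0 = -2)
t = 2*I*√2 (t = √(-2 - 6) = √(-8) = 2*I*√2 ≈ 2.8284*I)
(14 + a(w(-3)))*t = (14 + (½)*(-3 + 2)/2)*(2*I*√2) = (14 + (½)*(½)*(-1))*(2*I*√2) = (14 - ¼)*(2*I*√2) = 55*(2*I*√2)/4 = 55*I*√2/2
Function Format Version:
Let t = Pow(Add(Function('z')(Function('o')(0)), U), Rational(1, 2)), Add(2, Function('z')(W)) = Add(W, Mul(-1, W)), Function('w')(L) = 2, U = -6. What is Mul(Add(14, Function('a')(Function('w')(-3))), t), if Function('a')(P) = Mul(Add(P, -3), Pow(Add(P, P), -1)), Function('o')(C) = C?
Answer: Mul(Rational(55, 2), I, Pow(2, Rational(1, 2))) ≈ Mul(38.891, I)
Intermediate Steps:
Function('a')(P) = Mul(Rational(1, 2), Pow(P, -1), Add(-3, P)) (Function('a')(P) = Mul(Add(-3, P), Pow(Mul(2, P), -1)) = Mul(Add(-3, P), Mul(Rational(1, 2), Pow(P, -1))) = Mul(Rational(1, 2), Pow(P, -1), Add(-3, P)))
Function('z')(W) = -2 (Function('z')(W) = Add(-2, Add(W, Mul(-1, W))) = Add(-2, 0) = -2)
t = Mul(2, I, Pow(2, Rational(1, 2))) (t = Pow(Add(-2, -6), Rational(1, 2)) = Pow(-8, Rational(1, 2)) = Mul(2, I, Pow(2, Rational(1, 2))) ≈ Mul(2.8284, I))
Mul(Add(14, Function('a')(Function('w')(-3))), t) = Mul(Add(14, Mul(Rational(1, 2), Pow(2, -1), Add(-3, 2))), Mul(2, I, Pow(2, Rational(1, 2)))) = Mul(Add(14, Mul(Rational(1, 2), Rational(1, 2), -1)), Mul(2, I, Pow(2, Rational(1, 2)))) = Mul(Add(14, Rational(-1, 4)), Mul(2, I, Pow(2, Rational(1, 2)))) = Mul(Rational(55, 4), Mul(2, I, Pow(2, Rational(1, 2)))) = Mul(Rational(55, 2), I, Pow(2, Rational(1, 2)))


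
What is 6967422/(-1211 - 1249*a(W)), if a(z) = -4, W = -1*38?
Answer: 6967422/3785 ≈ 1840.8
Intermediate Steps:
W = -38
6967422/(-1211 - 1249*a(W)) = 6967422/(-1211 - 1249*(-4)) = 6967422/(-1211 + 4996) = 6967422/3785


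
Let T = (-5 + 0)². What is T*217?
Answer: 5425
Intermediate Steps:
T = 25 (T = (-5)² = 25)
T*217 = 25*217 = 5425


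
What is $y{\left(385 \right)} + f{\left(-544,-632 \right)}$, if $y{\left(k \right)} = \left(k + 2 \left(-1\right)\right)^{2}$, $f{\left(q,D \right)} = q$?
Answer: $146145$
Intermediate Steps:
$y{\left(k \right)} = \left(-2 + k\right)^{2}$ ($y{\left(k \right)} = \left(k - 2\right)^{2} = \left(-2 + k\right)^{2}$)
$y{\left(385 \right)} + f{\left(-544,-632 \right)} = \left(-2 + 385\right)^{2} - 544 = 383^{2} - 544 = 146689 - 544 = 146145$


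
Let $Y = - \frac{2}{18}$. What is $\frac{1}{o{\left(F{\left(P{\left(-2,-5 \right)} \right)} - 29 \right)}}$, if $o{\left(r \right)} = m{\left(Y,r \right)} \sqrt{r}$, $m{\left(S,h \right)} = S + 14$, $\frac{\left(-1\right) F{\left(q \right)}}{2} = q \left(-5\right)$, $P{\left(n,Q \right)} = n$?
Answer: $- \frac{9 i}{875} \approx - 0.010286 i$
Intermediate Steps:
$Y = - \frac{1}{9}$ ($Y = \left(-2\right) \frac{1}{18} = - \frac{1}{9} \approx -0.11111$)
$F{\left(q \right)} = 10 q$ ($F{\left(q \right)} = - 2 q \left(-5\right) = - 2 \left(- 5 q\right) = 10 q$)
$m{\left(S,h \right)} = 14 + S$
$o{\left(r \right)} = \frac{125 \sqrt{r}}{9}$ ($o{\left(r \right)} = \left(14 - \frac{1}{9}\right) \sqrt{r} = \frac{125 \sqrt{r}}{9}$)
$\frac{1}{o{\left(F{\left(P{\left(-2,-5 \right)} \right)} - 29 \right)}} = \frac{1}{\frac{125}{9} \sqrt{10 \left(-2\right) - 29}} = \frac{1}{\frac{125}{9} \sqrt{-20 - 29}} = \frac{1}{\frac{125}{9} \sqrt{-49}} = \frac{1}{\frac{125}{9} \cdot 7 i} = \frac{1}{\frac{875}{9} i} = - \frac{9 i}{875}$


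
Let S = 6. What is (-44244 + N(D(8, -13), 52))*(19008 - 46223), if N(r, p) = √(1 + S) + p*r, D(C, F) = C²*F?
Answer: 2381530220 - 27215*√7 ≈ 2.3815e+9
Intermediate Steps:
D(C, F) = F*C²
N(r, p) = √7 + p*r (N(r, p) = √(1 + 6) + p*r = √7 + p*r)
(-44244 + N(D(8, -13), 52))*(19008 - 46223) = (-44244 + (√7 + 52*(-13*8²)))*(19008 - 46223) = (-44244 + (√7 + 52*(-13*64)))*(-27215) = (-44244 + (√7 + 52*(-832)))*(-27215) = (-44244 + (√7 - 43264))*(-27215) = (-44244 + (-43264 + √7))*(-27215) = (-87508 + √7)*(-27215) = 2381530220 - 27215*√7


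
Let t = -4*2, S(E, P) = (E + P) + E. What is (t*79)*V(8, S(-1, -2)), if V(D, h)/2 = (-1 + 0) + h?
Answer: 6320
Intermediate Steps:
S(E, P) = P + 2*E
V(D, h) = -2 + 2*h (V(D, h) = 2*((-1 + 0) + h) = 2*(-1 + h) = -2 + 2*h)
t = -8
(t*79)*V(8, S(-1, -2)) = (-8*79)*(-2 + 2*(-2 + 2*(-1))) = -632*(-2 + 2*(-2 - 2)) = -632*(-2 + 2*(-4)) = -632*(-2 - 8) = -632*(-10) = 6320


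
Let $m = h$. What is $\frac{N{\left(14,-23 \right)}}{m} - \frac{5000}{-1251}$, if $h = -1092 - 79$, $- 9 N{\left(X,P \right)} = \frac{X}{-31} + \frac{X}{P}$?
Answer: $\frac{4174509916}{1044488673} \approx 3.9967$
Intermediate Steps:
$N{\left(X,P \right)} = \frac{X}{279} - \frac{X}{9 P}$ ($N{\left(X,P \right)} = - \frac{\frac{X}{-31} + \frac{X}{P}}{9} = - \frac{X \left(- \frac{1}{31}\right) + \frac{X}{P}}{9} = - \frac{- \frac{X}{31} + \frac{X}{P}}{9} = \frac{X}{279} - \frac{X}{9 P}$)
$h = -1171$
$m = -1171$
$\frac{N{\left(14,-23 \right)}}{m} - \frac{5000}{-1251} = \frac{\frac{1}{279} \cdot 14 \frac{1}{-23} \left(-31 - 23\right)}{-1171} - \frac{5000}{-1251} = \frac{1}{279} \cdot 14 \left(- \frac{1}{23}\right) \left(-54\right) \left(- \frac{1}{1171}\right) - - \frac{5000}{1251} = \frac{84}{713} \left(- \frac{1}{1171}\right) + \frac{5000}{1251} = - \frac{84}{834923} + \frac{5000}{1251} = \frac{4174509916}{1044488673}$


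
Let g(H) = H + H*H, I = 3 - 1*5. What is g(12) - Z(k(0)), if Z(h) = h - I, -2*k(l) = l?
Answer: 154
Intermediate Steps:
I = -2 (I = 3 - 5 = -2)
k(l) = -l/2
g(H) = H + H²
Z(h) = 2 + h (Z(h) = h - 1*(-2) = h + 2 = 2 + h)
g(12) - Z(k(0)) = 12*(1 + 12) - (2 - ½*0) = 12*13 - (2 + 0) = 156 - 1*2 = 156 - 2 = 154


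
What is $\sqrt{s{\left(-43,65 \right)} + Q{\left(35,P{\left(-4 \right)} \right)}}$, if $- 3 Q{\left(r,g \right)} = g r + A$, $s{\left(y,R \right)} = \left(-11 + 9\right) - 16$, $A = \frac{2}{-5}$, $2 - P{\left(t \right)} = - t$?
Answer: $\frac{\sqrt{1230}}{15} \approx 2.3381$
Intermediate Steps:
$P{\left(t \right)} = 2 + t$ ($P{\left(t \right)} = 2 - - t = 2 + t$)
$A = - \frac{2}{5}$ ($A = 2 \left(- \frac{1}{5}\right) = - \frac{2}{5} \approx -0.4$)
$s{\left(y,R \right)} = -18$ ($s{\left(y,R \right)} = -2 - 16 = -18$)
$Q{\left(r,g \right)} = \frac{2}{15} - \frac{g r}{3}$ ($Q{\left(r,g \right)} = - \frac{g r - \frac{2}{5}}{3} = - \frac{- \frac{2}{5} + g r}{3} = \frac{2}{15} - \frac{g r}{3}$)
$\sqrt{s{\left(-43,65 \right)} + Q{\left(35,P{\left(-4 \right)} \right)}} = \sqrt{-18 - \left(- \frac{2}{15} + \frac{1}{3} \left(2 - 4\right) 35\right)} = \sqrt{-18 - \left(- \frac{2}{15} - \frac{70}{3}\right)} = \sqrt{-18 + \left(\frac{2}{15} + \frac{70}{3}\right)} = \sqrt{-18 + \frac{352}{15}} = \sqrt{\frac{82}{15}} = \frac{\sqrt{1230}}{15}$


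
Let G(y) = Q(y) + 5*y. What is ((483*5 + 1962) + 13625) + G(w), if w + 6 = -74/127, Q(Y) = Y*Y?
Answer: 290522294/16129 ≈ 18012.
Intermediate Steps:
Q(Y) = Y²
w = -836/127 (w = -6 - 74/127 = -836/127 ≈ -6.5827)
G(y) = y² + 5*y
((483*5 + 1962) + 13625) + G(w) = ((483*5 + 1962) + 13625) - 836*(5 - 836/127)/127 = ((2415 + 1962) + 13625) - 836/127*(-201/127) = (4377 + 13625) + 168036/16129 = 18002 + 168036/16129 = 290522294/16129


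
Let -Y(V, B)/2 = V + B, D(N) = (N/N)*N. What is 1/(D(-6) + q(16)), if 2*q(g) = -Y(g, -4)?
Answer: ⅙ ≈ 0.16667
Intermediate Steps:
D(N) = N (D(N) = 1*N = N)
Y(V, B) = -2*B - 2*V (Y(V, B) = -2*(V + B) = -2*(B + V) = -2*B - 2*V)
q(g) = -4 + g (q(g) = (-(-2*(-4) - 2*g))/2 = (-(8 - 2*g))/2 = (-8 + 2*g)/2 = -4 + g)
1/(D(-6) + q(16)) = 1/(-6 + (-4 + 16)) = 1/(-6 + 12) = 1/6 = ⅙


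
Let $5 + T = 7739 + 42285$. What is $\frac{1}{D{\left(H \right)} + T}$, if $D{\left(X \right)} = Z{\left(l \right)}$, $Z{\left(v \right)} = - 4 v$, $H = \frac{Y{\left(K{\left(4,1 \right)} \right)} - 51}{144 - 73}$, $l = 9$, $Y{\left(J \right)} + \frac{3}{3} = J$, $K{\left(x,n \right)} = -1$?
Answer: $\frac{1}{49983} \approx 2.0007 \cdot 10^{-5}$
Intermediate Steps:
$Y{\left(J \right)} = -1 + J$
$H = - \frac{53}{71}$ ($H = \frac{\left(-1 - 1\right) - 51}{144 - 73} = \frac{-2 - 51}{71} = \left(-53\right) \frac{1}{71} = - \frac{53}{71} \approx -0.74648$)
$T = 50019$ ($T = -5 + \left(7739 + 42285\right) = -5 + 50024 = 50019$)
$D{\left(X \right)} = -36$ ($D{\left(X \right)} = \left(-4\right) 9 = -36$)
$\frac{1}{D{\left(H \right)} + T} = \frac{1}{-36 + 50019} = \frac{1}{49983}$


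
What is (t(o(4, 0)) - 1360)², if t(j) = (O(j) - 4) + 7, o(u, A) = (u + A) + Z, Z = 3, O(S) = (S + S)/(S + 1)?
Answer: 29387241/16 ≈ 1.8367e+6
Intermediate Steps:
O(S) = 2*S/(1 + S) (O(S) = (2*S)/(1 + S) = 2*S/(1 + S))
o(u, A) = 3 + A + u (o(u, A) = (u + A) + 3 = (A + u) + 3 = 3 + A + u)
t(j) = 3 + 2*j/(1 + j) (t(j) = (2*j/(1 + j) - 4) + 7 = (-4 + 2*j/(1 + j)) + 7 = 3 + 2*j/(1 + j))
(t(o(4, 0)) - 1360)² = ((3 + 5*(3 + 0 + 4))/(1 + (3 + 0 + 4)) - 1360)² = ((3 + 5*7)/(1 + 7) - 1360)² = ((3 + 35)/8 - 1360)² = ((⅛)*38 - 1360)² = (19/4 - 1360)² = (-5421/4)² = 29387241/16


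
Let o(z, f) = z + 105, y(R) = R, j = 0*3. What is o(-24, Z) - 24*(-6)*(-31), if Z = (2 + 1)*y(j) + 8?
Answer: -4383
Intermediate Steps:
j = 0
Z = 8 (Z = (2 + 1)*0 + 8 = 3*0 + 8 = 0 + 8 = 8)
o(z, f) = 105 + z
o(-24, Z) - 24*(-6)*(-31) = (105 - 24) - 24*(-6)*(-31) = 81 - (-144)*(-31) = 81 - 1*4464 = 81 - 4464 = -4383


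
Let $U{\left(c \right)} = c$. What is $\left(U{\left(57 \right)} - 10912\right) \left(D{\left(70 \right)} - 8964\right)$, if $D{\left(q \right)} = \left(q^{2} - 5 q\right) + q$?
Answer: $47154120$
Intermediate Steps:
$D{\left(q \right)} = q^{2} - 4 q$
$\left(U{\left(57 \right)} - 10912\right) \left(D{\left(70 \right)} - 8964\right) = \left(57 - 10912\right) \left(70 \left(-4 + 70\right) - 8964\right) = \left(57 - 10912\right) \left(70 \cdot 66 - 8964\right) = - 10855 \left(4620 - 8964\right) = \left(-10855\right) \left(-4344\right) = 47154120$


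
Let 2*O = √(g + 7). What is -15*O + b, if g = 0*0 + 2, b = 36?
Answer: 27/2 ≈ 13.500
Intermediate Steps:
g = 2 (g = 0 + 2 = 2)
O = 3/2 (O = √(2 + 7)/2 = √9/2 = (½)*3 = 3/2 ≈ 1.5000)
-15*O + b = -15*3/2 + 36 = -45/2 + 36 = 27/2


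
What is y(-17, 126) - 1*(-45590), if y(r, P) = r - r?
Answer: 45590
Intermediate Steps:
y(r, P) = 0
y(-17, 126) - 1*(-45590) = 0 - 1*(-45590) = 0 + 45590 = 45590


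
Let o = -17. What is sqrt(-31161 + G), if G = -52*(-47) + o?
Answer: I*sqrt(28734) ≈ 169.51*I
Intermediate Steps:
G = 2427 (G = -52*(-47) - 17 = 2444 - 17 = 2427)
sqrt(-31161 + G) = sqrt(-31161 + 2427) = sqrt(-28734) = I*sqrt(28734)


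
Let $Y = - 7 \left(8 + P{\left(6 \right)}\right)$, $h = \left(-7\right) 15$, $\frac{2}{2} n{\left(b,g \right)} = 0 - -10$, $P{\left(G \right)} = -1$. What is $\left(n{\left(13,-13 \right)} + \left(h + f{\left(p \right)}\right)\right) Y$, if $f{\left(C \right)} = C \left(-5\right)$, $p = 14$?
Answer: $8085$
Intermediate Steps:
$n{\left(b,g \right)} = 10$ ($n{\left(b,g \right)} = 0 - -10 = 0 + 10 = 10$)
$f{\left(C \right)} = - 5 C$
$h = -105$
$Y = -49$ ($Y = - 7 \left(8 - 1\right) = \left(-7\right) 7 = -49$)
$\left(n{\left(13,-13 \right)} + \left(h + f{\left(p \right)}\right)\right) Y = \left(10 - 175\right) \left(-49\right) = \left(-165\right) \left(-49\right) = 8085$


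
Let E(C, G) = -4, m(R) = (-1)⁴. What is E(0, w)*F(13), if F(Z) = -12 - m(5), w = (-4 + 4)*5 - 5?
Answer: 52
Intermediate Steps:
m(R) = 1
w = -5 (w = 0*5 - 5 = 0 - 5 = -5)
F(Z) = -13 (F(Z) = -12 - 1*1 = -12 - 1 = -13)
E(0, w)*F(13) = -4*(-13) = 52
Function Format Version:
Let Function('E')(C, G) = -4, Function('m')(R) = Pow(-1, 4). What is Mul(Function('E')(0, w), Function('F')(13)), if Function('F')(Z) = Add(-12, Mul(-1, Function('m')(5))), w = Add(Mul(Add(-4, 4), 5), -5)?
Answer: 52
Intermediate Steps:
Function('m')(R) = 1
w = -5 (w = Add(Mul(0, 5), -5) = Add(0, -5) = -5)
Function('F')(Z) = -13 (Function('F')(Z) = Add(-12, Mul(-1, 1)) = Add(-12, -1) = -13)
Mul(Function('E')(0, w), Function('F')(13)) = Mul(-4, -13) = 52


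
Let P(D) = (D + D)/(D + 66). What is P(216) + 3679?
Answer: 172985/47 ≈ 3680.5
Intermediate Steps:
P(D) = 2*D/(66 + D) (P(D) = (2*D)/(66 + D) = 2*D/(66 + D))
P(216) + 3679 = 2*216/(66 + 216) + 3679 = 2*216/282 + 3679 = 2*216*(1/282) + 3679 = 72/47 + 3679 = 172985/47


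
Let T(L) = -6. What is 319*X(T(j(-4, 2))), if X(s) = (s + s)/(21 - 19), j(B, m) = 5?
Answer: -1914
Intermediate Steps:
X(s) = s (X(s) = (2*s)/2 = (2*s)*(½) = s)
319*X(T(j(-4, 2))) = 319*(-6) = -1914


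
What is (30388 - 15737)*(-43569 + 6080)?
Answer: -549251339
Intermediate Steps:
(30388 - 15737)*(-43569 + 6080) = 14651*(-37489) = -549251339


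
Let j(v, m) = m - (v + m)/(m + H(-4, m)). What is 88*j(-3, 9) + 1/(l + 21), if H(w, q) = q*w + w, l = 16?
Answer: 927991/1147 ≈ 809.06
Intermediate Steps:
H(w, q) = w + q*w
j(v, m) = m - (m + v)/(-4 - 3*m) (j(v, m) = m - (v + m)/(m - 4*(1 + m)) = m - (m + v)/(m + (-4 - 4*m)) = m - (m + v)/(-4 - 3*m))
88*j(-3, 9) + 1/(l + 21) = 88*((-3 + 3*9² + 5*9)/(4 + 3*9)) + 1/(16 + 21) = 88*((-3 + 3*81 + 45)/(4 + 27)) + 1/37 = 88*((-3 + 243 + 45)/31) + 1/37 = 88*((1/31)*285) + 1/37 = 88*(285/31) + 1/37 = 25080/31 + 1/37 = 927991/1147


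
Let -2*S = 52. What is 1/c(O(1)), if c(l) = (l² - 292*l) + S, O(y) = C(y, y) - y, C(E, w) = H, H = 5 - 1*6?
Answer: 1/562 ≈ 0.0017794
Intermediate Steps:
H = -1 (H = 5 - 6 = -1)
C(E, w) = -1
S = -26 (S = -½*52 = -26)
O(y) = -1 - y
c(l) = -26 + l² - 292*l (c(l) = (l² - 292*l) - 26 = -26 + l² - 292*l)
1/c(O(1)) = 1/(-26 + (-1 - 1*1)² - 292*(-1 - 1*1)) = 1/(-26 + (-1 - 1)² - 292*(-1 - 1)) = 1/(-26 + (-2)² - 292*(-2)) = 1/(-26 + 4 + 584) = 1/562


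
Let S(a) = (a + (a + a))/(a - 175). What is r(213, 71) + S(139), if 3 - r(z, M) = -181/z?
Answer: -6589/852 ≈ -7.7336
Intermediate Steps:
S(a) = 3*a/(-175 + a) (S(a) = (a + 2*a)/(-175 + a) = (3*a)/(-175 + a) = 3*a/(-175 + a))
r(z, M) = 3 + 181/z (r(z, M) = 3 - (-181)/z = 3 + 181/z)
r(213, 71) + S(139) = (3 + 181/213) + 3*139/(-175 + 139) = (3 + 181*(1/213)) + 3*139/(-36) = (3 + 181/213) + 3*139*(-1/36) = 820/213 - 139/12 = -6589/852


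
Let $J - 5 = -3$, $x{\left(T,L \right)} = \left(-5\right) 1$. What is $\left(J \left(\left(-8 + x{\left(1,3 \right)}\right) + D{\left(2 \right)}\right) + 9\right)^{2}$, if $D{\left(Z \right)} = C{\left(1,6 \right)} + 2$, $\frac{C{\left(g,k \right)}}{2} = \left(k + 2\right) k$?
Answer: $32041$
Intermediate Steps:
$x{\left(T,L \right)} = -5$
$C{\left(g,k \right)} = 2 k \left(2 + k\right)$ ($C{\left(g,k \right)} = 2 \left(k + 2\right) k = 2 \left(2 + k\right) k = 2 k \left(2 + k\right)$)
$J = 2$ ($J = 5 - 3 = 2$)
$D{\left(Z \right)} = 98$ ($D{\left(Z \right)} = 2 \cdot 6 \left(2 + 6\right) + 2 = 2 \cdot 6 \cdot 8 + 2 = 96 + 2 = 98$)
$\left(J \left(\left(-8 + x{\left(1,3 \right)}\right) + D{\left(2 \right)}\right) + 9\right)^{2} = \left(2 \left(\left(-8 - 5\right) + 98\right) + 9\right)^{2} = \left(2 \left(-13 + 98\right) + 9\right)^{2} = \left(2 \cdot 85 + 9\right)^{2} = \left(170 + 9\right)^{2} = 179^{2} = 32041$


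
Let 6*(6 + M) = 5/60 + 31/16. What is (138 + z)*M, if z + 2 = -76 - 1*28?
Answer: -1631/9 ≈ -181.22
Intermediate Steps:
M = -1631/288 (M = -6 + (5/60 + 31/16)/6 = -6 + (5*(1/60) + 31*(1/16))/6 = -6 + (1/12 + 31/16)/6 = -6 + (⅙)*(97/48) = -6 + 97/288 = -1631/288 ≈ -5.6632)
z = -106 (z = -2 + (-76 - 1*28) = -2 + (-76 - 28) = -2 - 104 = -106)
(138 + z)*M = (138 - 106)*(-1631/288) = 32*(-1631/288) = -1631/9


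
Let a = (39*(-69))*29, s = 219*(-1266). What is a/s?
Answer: 8671/30806 ≈ 0.28147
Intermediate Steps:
s = -277254
a = -78039 (a = -2691*29 = -78039)
a/s = -78039/(-277254) = -78039*(-1/277254) = 8671/30806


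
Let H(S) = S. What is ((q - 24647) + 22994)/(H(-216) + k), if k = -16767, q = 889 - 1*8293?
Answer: 3019/5661 ≈ 0.53330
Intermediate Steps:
q = -7404 (q = 889 - 8293 = -7404)
((q - 24647) + 22994)/(H(-216) + k) = ((-7404 - 24647) + 22994)/(-216 - 16767) = (-32051 + 22994)/(-16983) = -9057*(-1/16983) = 3019/5661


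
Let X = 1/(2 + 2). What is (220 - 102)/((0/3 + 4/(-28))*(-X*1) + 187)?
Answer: 3304/5237 ≈ 0.63090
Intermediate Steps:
X = ¼ (X = 1/4 = ¼ ≈ 0.25000)
(220 - 102)/((0/3 + 4/(-28))*(-X*1) + 187) = (220 - 102)/((0/3 + 4/(-28))*(-1*¼*1) + 187) = 118/((0*(⅓) + 4*(-1/28))*(-¼*1) + 187) = 118/((0 - ⅐)*(-¼) + 187) = 118/(-⅐*(-¼) + 187) = 118/(1/28 + 187) = 118/(5237/28) = 118*(28/5237) = 3304/5237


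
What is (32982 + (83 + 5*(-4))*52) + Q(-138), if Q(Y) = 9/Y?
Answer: 1667865/46 ≈ 36258.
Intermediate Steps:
(32982 + (83 + 5*(-4))*52) + Q(-138) = (32982 + (83 + 5*(-4))*52) + 9/(-138) = (32982 + (83 - 20)*52) + 9*(-1/138) = (32982 + 63*52) - 3/46 = (32982 + 3276) - 3/46 = 36258 - 3/46 = 1667865/46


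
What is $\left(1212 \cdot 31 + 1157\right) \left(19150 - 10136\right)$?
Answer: $349103206$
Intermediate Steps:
$\left(1212 \cdot 31 + 1157\right) \left(19150 - 10136\right) = \left(37572 + 1157\right) 9014 = 38729 \cdot 9014 = 349103206$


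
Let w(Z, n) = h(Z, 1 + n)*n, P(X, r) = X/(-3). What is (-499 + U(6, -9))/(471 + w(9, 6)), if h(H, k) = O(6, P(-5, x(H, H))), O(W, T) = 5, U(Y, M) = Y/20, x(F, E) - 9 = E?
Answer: -4987/5010 ≈ -0.99541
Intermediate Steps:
x(F, E) = 9 + E
U(Y, M) = Y/20 (U(Y, M) = Y*(1/20) = Y/20)
P(X, r) = -X/3 (P(X, r) = X*(-1/3) = -X/3)
h(H, k) = 5
w(Z, n) = 5*n
(-499 + U(6, -9))/(471 + w(9, 6)) = (-499 + (1/20)*6)/(471 + 5*6) = (-499 + 3/10)/(471 + 30) = -4987/10/501 = -4987/10*1/501 = -4987/5010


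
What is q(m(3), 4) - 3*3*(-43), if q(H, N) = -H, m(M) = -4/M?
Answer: 1165/3 ≈ 388.33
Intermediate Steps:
q(m(3), 4) - 3*3*(-43) = -(-4)/3 - 3*3*(-43) = -(-4)/3 - 9*(-43) = -1*(-4/3) + 387 = 4/3 + 387 = 1165/3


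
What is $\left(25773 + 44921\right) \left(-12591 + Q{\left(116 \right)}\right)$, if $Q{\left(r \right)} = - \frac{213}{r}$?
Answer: $- \frac{51633801843}{58} \approx -8.9024 \cdot 10^{8}$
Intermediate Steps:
$\left(25773 + 44921\right) \left(-12591 + Q{\left(116 \right)}\right) = \left(25773 + 44921\right) \left(-12591 - \frac{213}{116}\right) = 70694 \left(-12591 - \frac{213}{116}\right) = 70694 \left(- \frac{1460769}{116}\right) = - \frac{51633801843}{58}$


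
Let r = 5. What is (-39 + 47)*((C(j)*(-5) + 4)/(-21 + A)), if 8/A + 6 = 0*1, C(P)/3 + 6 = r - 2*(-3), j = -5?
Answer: 1704/67 ≈ 25.433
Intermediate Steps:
C(P) = 15 (C(P) = -18 + 3*(5 - 2*(-3)) = -18 + 3*(5 + 6) = -18 + 3*11 = -18 + 33 = 15)
A = -4/3 (A = 8/(-6 + 0*1) = 8/(-6 + 0) = 8/(-6) = 8*(-1/6) = -4/3 ≈ -1.3333)
(-39 + 47)*((C(j)*(-5) + 4)/(-21 + A)) = (-39 + 47)*((15*(-5) + 4)/(-21 - 4/3)) = 8*((-75 + 4)/(-67/3)) = 8*(-71*(-3/67)) = 8*(213/67) = 1704/67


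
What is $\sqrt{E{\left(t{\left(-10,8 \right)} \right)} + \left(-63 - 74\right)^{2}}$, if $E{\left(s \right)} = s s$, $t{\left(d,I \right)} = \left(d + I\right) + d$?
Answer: $\sqrt{18913} \approx 137.52$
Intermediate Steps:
$t{\left(d,I \right)} = I + 2 d$ ($t{\left(d,I \right)} = \left(I + d\right) + d = I + 2 d$)
$E{\left(s \right)} = s^{2}$
$\sqrt{E{\left(t{\left(-10,8 \right)} \right)} + \left(-63 - 74\right)^{2}} = \sqrt{\left(8 + 2 \left(-10\right)\right)^{2} + \left(-63 - 74\right)^{2}} = \sqrt{\left(8 - 20\right)^{2} + \left(-137\right)^{2}} = \sqrt{\left(-12\right)^{2} + 18769} = \sqrt{144 + 18769} = \sqrt{18913}$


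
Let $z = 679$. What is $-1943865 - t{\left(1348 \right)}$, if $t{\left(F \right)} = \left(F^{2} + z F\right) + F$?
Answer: $-4677609$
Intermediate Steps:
$t{\left(F \right)} = F^{2} + 680 F$ ($t{\left(F \right)} = \left(F^{2} + 679 F\right) + F = F^{2} + 680 F$)
$-1943865 - t{\left(1348 \right)} = -1943865 - 1348 \left(680 + 1348\right) = -1943865 - 1348 \cdot 2028 = -1943865 - 2733744 = -4677609$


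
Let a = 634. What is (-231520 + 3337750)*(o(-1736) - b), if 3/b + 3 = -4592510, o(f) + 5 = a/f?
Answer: -33216983711661255/1993150642 ≈ -1.6666e+7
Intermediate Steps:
o(f) = -5 + 634/f
b = -3/4592513 (b = 3/(-3 - 4592510) = 3/(-4592513) = 3*(-1/4592513) = -3/4592513 ≈ -6.5324e-7)
(-231520 + 3337750)*(o(-1736) - b) = (-231520 + 3337750)*((-5 + 634/(-1736)) - 1*(-3/4592513)) = 3106230*((-5 + 634*(-1/1736)) + 3/4592513) = 3106230*((-5 - 317/868) + 3/4592513) = 3106230*(-4657/868 + 3/4592513) = 3106230*(-21387330437/3986301284) = -33216983711661255/1993150642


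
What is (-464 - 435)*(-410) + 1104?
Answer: 369694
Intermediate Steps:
(-464 - 435)*(-410) + 1104 = -899*(-410) + 1104 = 368590 + 1104 = 369694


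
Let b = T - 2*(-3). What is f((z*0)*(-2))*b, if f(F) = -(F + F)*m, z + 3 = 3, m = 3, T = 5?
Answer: 0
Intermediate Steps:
z = 0 (z = -3 + 3 = 0)
b = 11 (b = 5 - 2*(-3) = 5 + 6 = 11)
f(F) = -6*F (f(F) = -(F + F)*3 = -2*F*3 = -6*F)
f((z*0)*(-2))*b = -6*0*0*(-2)*11 = -0*(-2)*11 = -6*0*11 = 0*11 = 0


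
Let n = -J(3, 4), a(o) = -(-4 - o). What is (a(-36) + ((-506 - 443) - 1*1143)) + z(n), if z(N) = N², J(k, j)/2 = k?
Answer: -2088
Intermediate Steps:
J(k, j) = 2*k
a(o) = 4 + o
n = -6 (n = -2*3 = -1*6 = -6)
(a(-36) + ((-506 - 443) - 1*1143)) + z(n) = ((4 - 36) + ((-506 - 443) - 1*1143)) + (-6)² = (-32 + (-949 - 1143)) + 36 = (-32 - 2092) + 36 = -2124 + 36 = -2088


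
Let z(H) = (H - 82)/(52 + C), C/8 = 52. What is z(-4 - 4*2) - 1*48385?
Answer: -11322137/234 ≈ -48385.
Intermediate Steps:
C = 416 (C = 8*52 = 416)
z(H) = -41/234 + H/468 (z(H) = (H - 82)/(52 + 416) = (-82 + H)/468 = (-82 + H)*(1/468) = -41/234 + H/468)
z(-4 - 4*2) - 1*48385 = (-41/234 + (-4 - 4*2)/468) - 1*48385 = (-41/234 + (-4 - 8)/468) - 48385 = (-41/234 + (1/468)*(-12)) - 48385 = (-41/234 - 1/39) - 48385 = -47/234 - 48385 = -11322137/234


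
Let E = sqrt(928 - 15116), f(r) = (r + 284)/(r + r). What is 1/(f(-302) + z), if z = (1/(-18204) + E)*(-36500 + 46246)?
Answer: -29844452229/79552086069001802277854 - 2301250929776073*I*sqrt(3547)/159104172138003604555708 ≈ -3.7516e-13 - 8.6142e-7*I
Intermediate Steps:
f(r) = (284 + r)/(2*r) (f(r) = (284 + r)/((2*r)) = (284 + r)*(1/(2*r)) = (284 + r)/(2*r))
E = 2*I*sqrt(3547) (E = sqrt(-14188) = 2*I*sqrt(3547) ≈ 119.11*I)
z = -4873/9102 + 19492*I*sqrt(3547) (z = (1/(-18204) + 2*I*sqrt(3547))*(-36500 + 46246) = (-1/18204 + 2*I*sqrt(3547))*9746 = -4873/9102 + 19492*I*sqrt(3547) ≈ -0.53538 + 1.1609e+6*I)
1/(f(-302) + z) = 1/((1/2)*(284 - 302)/(-302) + (-4873/9102 + 19492*I*sqrt(3547))) = 1/((1/2)*(-1/302)*(-18) + (-4873/9102 + 19492*I*sqrt(3547))) = 1/(9/302 + (-4873/9102 + 19492*I*sqrt(3547))) = 1/(-347432/687201 + 19492*I*sqrt(3547))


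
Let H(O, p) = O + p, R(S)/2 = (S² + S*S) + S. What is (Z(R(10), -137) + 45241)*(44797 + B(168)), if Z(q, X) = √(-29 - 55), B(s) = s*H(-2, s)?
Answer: 3288342085 + 145370*I*√21 ≈ 3.2883e+9 + 6.6617e+5*I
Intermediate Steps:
R(S) = 2*S + 4*S² (R(S) = 2*((S² + S*S) + S) = 2*((S² + S²) + S) = 2*(2*S² + S) = 2*(S + 2*S²) = 2*S + 4*S²)
B(s) = s*(-2 + s)
Z(q, X) = 2*I*√21 (Z(q, X) = √(-84) = 2*I*√21)
(Z(R(10), -137) + 45241)*(44797 + B(168)) = (2*I*√21 + 45241)*(44797 + 168*(-2 + 168)) = (45241 + 2*I*√21)*(44797 + 168*166) = (45241 + 2*I*√21)*(44797 + 27888) = (45241 + 2*I*√21)*72685 = 3288342085 + 145370*I*√21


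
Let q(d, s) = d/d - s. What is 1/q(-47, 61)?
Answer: -1/60 ≈ -0.016667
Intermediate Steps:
q(d, s) = 1 - s
1/q(-47, 61) = 1/(1 - 1*61) = 1/(1 - 61) = 1/(-60) = -1/60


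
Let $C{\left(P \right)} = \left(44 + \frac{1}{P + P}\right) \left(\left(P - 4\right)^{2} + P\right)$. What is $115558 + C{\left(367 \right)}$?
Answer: $\frac{2176207982}{367} \approx 5.9297 \cdot 10^{6}$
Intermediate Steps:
$C{\left(P \right)} = \left(44 + \frac{1}{2 P}\right) \left(P + \left(-4 + P\right)^{2}\right)$ ($C{\left(P \right)} = \left(44 + \frac{1}{2 P}\right) \left(\left(-4 + P\right)^{2} + P\right) = \left(44 + \frac{1}{2 P}\right) \left(P + \left(-4 + P\right)^{2}\right)$)
$115558 + C{\left(367 \right)} = 115558 + \frac{16 + 367 \left(1401 - 225705 + 88 \cdot 367^{2}\right)}{2 \cdot 367} = 115558 + \frac{1}{2} \cdot \frac{1}{367} \left(16 + 367 \left(1401 - 225705 + 88 \cdot 134689\right)\right) = 115558 + \frac{1}{2} \cdot \frac{1}{367} \left(16 + 367 \left(1401 - 225705 + 11852632\right)\right) = 115558 + \frac{1}{2} \cdot \frac{1}{367} \left(16 + 367 \cdot 11628328\right) = 115558 + \frac{1}{2} \cdot \frac{1}{367} \left(16 + 4267596376\right) = 115558 + \frac{1}{2} \cdot \frac{1}{367} \cdot 4267596392 = 115558 + \frac{2133798196}{367} = \frac{2176207982}{367}$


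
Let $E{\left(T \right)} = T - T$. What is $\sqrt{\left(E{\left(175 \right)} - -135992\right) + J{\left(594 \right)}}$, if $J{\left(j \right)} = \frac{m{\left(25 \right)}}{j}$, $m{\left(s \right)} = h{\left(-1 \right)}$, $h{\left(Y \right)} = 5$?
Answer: $\frac{\sqrt{5331430698}}{198} \approx 368.77$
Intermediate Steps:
$E{\left(T \right)} = 0$
$m{\left(s \right)} = 5$
$J{\left(j \right)} = \frac{5}{j}$
$\sqrt{\left(E{\left(175 \right)} - -135992\right) + J{\left(594 \right)}} = \sqrt{\left(0 - -135992\right) + \frac{5}{594}} = \sqrt{\left(0 + 135992\right) + 5 \cdot \frac{1}{594}} = \sqrt{135992 + \frac{5}{594}} = \sqrt{\frac{80779253}{594}} = \frac{\sqrt{5331430698}}{198}$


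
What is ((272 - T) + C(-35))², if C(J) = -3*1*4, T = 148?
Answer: 12544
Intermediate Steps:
C(J) = -12 (C(J) = -3*4 = -12)
((272 - T) + C(-35))² = ((272 - 1*148) - 12)² = ((272 - 148) - 12)² = (124 - 12)² = 112² = 12544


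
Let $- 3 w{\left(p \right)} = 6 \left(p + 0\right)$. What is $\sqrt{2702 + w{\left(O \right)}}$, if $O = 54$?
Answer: $\sqrt{2594} \approx 50.931$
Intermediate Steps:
$w{\left(p \right)} = - 2 p$ ($w{\left(p \right)} = - \frac{6 \left(p + 0\right)}{3} = - \frac{6 p}{3} = - 2 p$)
$\sqrt{2702 + w{\left(O \right)}} = \sqrt{2702 - 108} = \sqrt{2594}$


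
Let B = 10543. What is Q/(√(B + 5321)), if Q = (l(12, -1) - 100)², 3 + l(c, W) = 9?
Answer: 2209*√3966/1983 ≈ 70.154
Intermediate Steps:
l(c, W) = 6 (l(c, W) = -3 + 9 = 6)
Q = 8836 (Q = (6 - 100)² = (-94)² = 8836)
Q/(√(B + 5321)) = 8836/(√(10543 + 5321)) = 8836/(√15864) = 8836/((2*√3966)) = 8836*(√3966/7932) = 2209*√3966/1983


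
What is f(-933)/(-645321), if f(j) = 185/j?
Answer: 185/602084493 ≈ 3.0727e-7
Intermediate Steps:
f(-933)/(-645321) = (185/(-933))/(-645321) = (185*(-1/933))*(-1/645321) = -185/933*(-1/645321) = 185/602084493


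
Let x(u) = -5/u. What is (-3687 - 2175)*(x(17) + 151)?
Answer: -15018444/17 ≈ -8.8344e+5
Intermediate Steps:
(-3687 - 2175)*(x(17) + 151) = (-3687 - 2175)*(-5/17 + 151) = -5862*(-5*1/17 + 151) = -5862*(-5/17 + 151) = -5862*2562/17 = -15018444/17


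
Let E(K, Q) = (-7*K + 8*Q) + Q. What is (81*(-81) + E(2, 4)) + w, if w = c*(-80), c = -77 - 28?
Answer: 1861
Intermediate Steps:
E(K, Q) = -7*K + 9*Q
c = -105
w = 8400 (w = -105*(-80) = 8400)
(81*(-81) + E(2, 4)) + w = (81*(-81) + (-7*2 + 9*4)) + 8400 = (-6561 + (-14 + 36)) + 8400 = (-6561 + 22) + 8400 = -6539 + 8400 = 1861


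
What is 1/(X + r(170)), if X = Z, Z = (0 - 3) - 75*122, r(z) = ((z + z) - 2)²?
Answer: 1/105091 ≈ 9.5156e-6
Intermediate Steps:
r(z) = (-2 + 2*z)² (r(z) = (2*z - 2)² = (-2 + 2*z)²)
Z = -9153 (Z = -3 - 9150 = -9153)
X = -9153
1/(X + r(170)) = 1/(-9153 + 4*(-1 + 170)²) = 1/(-9153 + 4*169²) = 1/(-9153 + 4*28561) = 1/(-9153 + 114244) = 1/105091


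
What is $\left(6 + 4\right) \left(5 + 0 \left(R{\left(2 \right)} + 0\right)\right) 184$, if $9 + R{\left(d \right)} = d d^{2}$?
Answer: $9200$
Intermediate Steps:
$R{\left(d \right)} = -9 + d^{3}$ ($R{\left(d \right)} = -9 + d d^{2} = -9 + d^{3}$)
$\left(6 + 4\right) \left(5 + 0 \left(R{\left(2 \right)} + 0\right)\right) 184 = \left(6 + 4\right) \left(5 + 0 \left(\left(-9 + 2^{3}\right) + 0\right)\right) 184 = 10 \left(5 + 0 \left(\left(-9 + 8\right) + 0\right)\right) 184 = 10 \left(5 + 0 \left(-1 + 0\right)\right) 184 = 10 \left(5 + 0 \left(-1\right)\right) 184 = 10 \left(5 + 0\right) 184 = 10 \cdot 5 \cdot 184 = 50 \cdot 184 = 9200$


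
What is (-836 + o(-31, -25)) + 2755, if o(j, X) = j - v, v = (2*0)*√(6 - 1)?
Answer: 1888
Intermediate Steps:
v = 0 (v = 0*√5 = 0)
o(j, X) = j (o(j, X) = j - 1*0 = j + 0 = j)
(-836 + o(-31, -25)) + 2755 = (-836 - 31) + 2755 = -867 + 2755 = 1888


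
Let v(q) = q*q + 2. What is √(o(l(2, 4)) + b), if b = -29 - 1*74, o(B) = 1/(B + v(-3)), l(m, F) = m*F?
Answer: 2*I*√9291/19 ≈ 10.146*I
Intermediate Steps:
v(q) = 2 + q² (v(q) = q² + 2 = 2 + q²)
l(m, F) = F*m
o(B) = 1/(11 + B) (o(B) = 1/(B + (2 + (-3)²)) = 1/(B + (2 + 9)) = 1/(B + 11) = 1/(11 + B))
b = -103 (b = -29 - 74 = -103)
√(o(l(2, 4)) + b) = √(1/(11 + 4*2) - 103) = √(1/(11 + 8) - 103) = √(1/19 - 103) = √(-1956/19) = 2*I*√9291/19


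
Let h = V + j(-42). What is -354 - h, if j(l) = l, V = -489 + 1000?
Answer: -823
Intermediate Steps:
V = 511
h = 469 (h = 511 - 42 = 469)
-354 - h = -354 - 1*469 = -354 - 469 = -823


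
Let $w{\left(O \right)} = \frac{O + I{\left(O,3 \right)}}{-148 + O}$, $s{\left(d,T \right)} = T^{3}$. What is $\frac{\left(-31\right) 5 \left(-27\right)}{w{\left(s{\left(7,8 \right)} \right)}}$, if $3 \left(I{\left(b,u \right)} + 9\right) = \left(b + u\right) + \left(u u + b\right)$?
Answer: $\frac{914004}{509} \approx 1795.7$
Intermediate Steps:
$I{\left(b,u \right)} = -9 + \frac{u}{3} + \frac{u^{2}}{3} + \frac{2 b}{3}$ ($I{\left(b,u \right)} = -9 + \frac{\left(b + u\right) + \left(u u + b\right)}{3} = -9 + \frac{\left(b + u\right) + \left(u^{2} + b\right)}{3} = -9 + \frac{\left(b + u\right) + \left(b + u^{2}\right)}{3} = -9 + \frac{u + u^{2} + 2 b}{3} = -9 + \left(\frac{u}{3} + \frac{u^{2}}{3} + \frac{2 b}{3}\right) = -9 + \frac{u}{3} + \frac{u^{2}}{3} + \frac{2 b}{3}$)
$w{\left(O \right)} = \frac{-5 + \frac{5 O}{3}}{-148 + O}$ ($w{\left(O \right)} = \frac{O + \left(-9 + \frac{1}{3} \cdot 3 + \frac{3^{2}}{3} + \frac{2 O}{3}\right)}{-148 + O} = \frac{O + \left(-9 + 1 + \frac{1}{3} \cdot 9 + \frac{2 O}{3}\right)}{-148 + O} = \frac{O + \left(-9 + 1 + 3 + \frac{2 O}{3}\right)}{-148 + O} = \frac{O + \left(-5 + \frac{2 O}{3}\right)}{-148 + O} = \frac{-5 + \frac{5 O}{3}}{-148 + O}$)
$\frac{\left(-31\right) 5 \left(-27\right)}{w{\left(s{\left(7,8 \right)} \right)}} = \frac{\left(-31\right) 5 \left(-27\right)}{\frac{5}{3} \frac{1}{-148 + 8^{3}} \left(-3 + 8^{3}\right)} = \frac{\left(-155\right) \left(-27\right)}{\frac{5}{3} \frac{1}{-148 + 512} \left(-3 + 512\right)} = \frac{4185}{\frac{5}{3} \cdot \frac{1}{364} \cdot 509} = \frac{4185}{\frac{2545}{1092}} = 4185 \cdot \frac{1092}{2545} = \frac{914004}{509}$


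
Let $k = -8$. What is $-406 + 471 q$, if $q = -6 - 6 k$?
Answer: $19376$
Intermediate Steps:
$q = 42$ ($q = -6 - -48 = -6 + 48 = 42$)
$-406 + 471 q = -406 + 471 \cdot 42 = -406 + 19782 = 19376$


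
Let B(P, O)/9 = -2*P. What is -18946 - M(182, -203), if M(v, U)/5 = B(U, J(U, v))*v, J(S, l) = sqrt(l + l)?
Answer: -3344086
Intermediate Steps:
J(S, l) = sqrt(2)*sqrt(l) (J(S, l) = sqrt(2*l) = sqrt(2)*sqrt(l))
B(P, O) = -18*P (B(P, O) = 9*(-2*P) = -18*P)
M(v, U) = -90*U*v (M(v, U) = 5*((-18*U)*v) = 5*(-18*U*v) = -90*U*v)
-18946 - M(182, -203) = -18946 - (-90)*(-203)*182 = -18946 - 1*3325140 = -18946 - 3325140 = -3344086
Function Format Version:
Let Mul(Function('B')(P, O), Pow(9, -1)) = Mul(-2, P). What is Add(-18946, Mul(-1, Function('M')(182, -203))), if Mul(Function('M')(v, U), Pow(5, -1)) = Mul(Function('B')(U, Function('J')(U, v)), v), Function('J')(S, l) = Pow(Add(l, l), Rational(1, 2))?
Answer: -3344086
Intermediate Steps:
Function('J')(S, l) = Mul(Pow(2, Rational(1, 2)), Pow(l, Rational(1, 2))) (Function('J')(S, l) = Pow(Mul(2, l), Rational(1, 2)) = Mul(Pow(2, Rational(1, 2)), Pow(l, Rational(1, 2))))
Function('B')(P, O) = Mul(-18, P) (Function('B')(P, O) = Mul(9, Mul(-2, P)) = Mul(-18, P))
Function('M')(v, U) = Mul(-90, U, v) (Function('M')(v, U) = Mul(5, Mul(Mul(-18, U), v)) = Mul(5, Mul(-18, U, v)) = Mul(-90, U, v))
Add(-18946, Mul(-1, Function('M')(182, -203))) = Add(-18946, Mul(-1, Mul(-90, -203, 182))) = Add(-18946, Mul(-1, 3325140)) = Add(-18946, -3325140) = -3344086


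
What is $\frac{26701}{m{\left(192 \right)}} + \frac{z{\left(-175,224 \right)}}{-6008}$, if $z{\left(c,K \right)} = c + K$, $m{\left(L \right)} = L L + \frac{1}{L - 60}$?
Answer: $\frac{20936951855}{29235222392} \approx 0.71616$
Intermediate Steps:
$m{\left(L \right)} = L^{2} + \frac{1}{-60 + L}$
$z{\left(c,K \right)} = K + c$
$\frac{26701}{m{\left(192 \right)}} + \frac{z{\left(-175,224 \right)}}{-6008} = \frac{26701}{\frac{1}{-60 + 192} \left(1 + 192^{3} - 60 \cdot 192^{2}\right)} + \frac{224 - 175}{-6008} = \frac{26701}{\frac{1}{132} \left(1 + 7077888 - 2211840\right)} + 49 \left(- \frac{1}{6008}\right) = \frac{26701}{\frac{1}{132} \left(1 + 7077888 - 2211840\right)} - \frac{49}{6008} = \frac{26701}{\frac{1}{132} \cdot 4866049} - \frac{49}{6008} = \frac{26701}{\frac{4866049}{132}} - \frac{49}{6008} = 26701 \cdot \frac{132}{4866049} - \frac{49}{6008} = \frac{3524532}{4866049} - \frac{49}{6008} = \frac{20936951855}{29235222392}$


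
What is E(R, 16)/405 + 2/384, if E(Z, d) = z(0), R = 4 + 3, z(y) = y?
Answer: 1/192 ≈ 0.0052083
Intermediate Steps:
R = 7
E(Z, d) = 0
E(R, 16)/405 + 2/384 = 0/405 + 2/384 = 0*(1/405) + 2*(1/384) = 0 + 1/192 = 1/192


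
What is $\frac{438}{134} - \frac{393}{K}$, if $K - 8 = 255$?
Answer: $\frac{31266}{17621} \approx 1.7744$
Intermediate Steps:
$K = 263$ ($K = 8 + 255 = 263$)
$\frac{438}{134} - \frac{393}{K} = \frac{438}{134} - \frac{393}{263} = 438 \cdot \frac{1}{134} - \frac{393}{263} = \frac{219}{67} - \frac{393}{263} = \frac{31266}{17621}$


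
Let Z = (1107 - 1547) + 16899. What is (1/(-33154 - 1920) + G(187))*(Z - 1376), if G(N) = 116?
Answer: 61366437389/35074 ≈ 1.7496e+6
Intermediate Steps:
Z = 16459 (Z = -440 + 16899 = 16459)
(1/(-33154 - 1920) + G(187))*(Z - 1376) = (1/(-33154 - 1920) + 116)*(16459 - 1376) = (1/(-35074) + 116)*15083 = (-1/35074 + 116)*15083 = (4068583/35074)*15083 = 61366437389/35074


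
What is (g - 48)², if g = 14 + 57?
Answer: 529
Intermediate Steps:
g = 71
(g - 48)² = (71 - 48)² = 23² = 529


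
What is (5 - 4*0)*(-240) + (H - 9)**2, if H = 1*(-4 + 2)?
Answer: -1079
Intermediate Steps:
H = -2 (H = 1*(-2) = -2)
(5 - 4*0)*(-240) + (H - 9)**2 = (5 - 4*0)*(-240) + (-2 - 9)**2 = (5 + 0)*(-240) + (-11)**2 = 5*(-240) + 121 = -1200 + 121 = -1079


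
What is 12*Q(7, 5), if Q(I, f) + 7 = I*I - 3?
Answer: 468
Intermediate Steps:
Q(I, f) = -10 + I² (Q(I, f) = -7 + (I*I - 3) = -7 + (I² - 3) = -7 + (-3 + I²) = -10 + I²)
12*Q(7, 5) = 12*(-10 + 7²) = 12*(-10 + 49) = 12*39 = 468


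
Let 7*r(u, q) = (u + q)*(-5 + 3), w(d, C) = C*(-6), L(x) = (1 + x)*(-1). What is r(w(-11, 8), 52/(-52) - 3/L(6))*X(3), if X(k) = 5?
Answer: 3400/49 ≈ 69.388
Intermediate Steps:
L(x) = -1 - x
w(d, C) = -6*C
r(u, q) = -2*q/7 - 2*u/7 (r(u, q) = ((u + q)*(-5 + 3))/7 = ((q + u)*(-2))/7 = (-2*q - 2*u)/7 = -2*q/7 - 2*u/7)
r(w(-11, 8), 52/(-52) - 3/L(6))*X(3) = (-2*(52/(-52) - 3/(-1 - 1*6))/7 - (-12)*8/7)*5 = (-2*(52*(-1/52) - 3/(-1 - 6))/7 - 2/7*(-48))*5 = (-2*(-1 - 3/(-7))/7 + 96/7)*5 = (-2*(-1 - 3*(-⅐))/7 + 96/7)*5 = (-2*(-1 + 3/7)/7 + 96/7)*5 = (-2/7*(-4/7) + 96/7)*5 = (8/49 + 96/7)*5 = (680/49)*5 = 3400/49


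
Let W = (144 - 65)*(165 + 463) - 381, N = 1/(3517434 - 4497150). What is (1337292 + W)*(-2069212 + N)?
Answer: -2810815030431381739/979716 ≈ -2.8690e+12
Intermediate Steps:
N = -1/979716 (N = 1/(-979716) = -1/979716 ≈ -1.0207e-6)
W = 49231 (W = 79*628 - 381 = 49612 - 381 = 49231)
(1337292 + W)*(-2069212 + N) = (1337292 + 49231)*(-2069212 - 1/979716) = 1386523*(-2027240103793/979716) = -2810815030431381739/979716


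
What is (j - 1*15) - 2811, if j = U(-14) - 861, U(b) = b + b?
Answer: -3715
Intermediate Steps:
U(b) = 2*b
j = -889 (j = 2*(-14) - 861 = -28 - 861 = -889)
(j - 1*15) - 2811 = (-889 - 1*15) - 2811 = (-889 - 15) - 2811 = -904 - 2811 = -3715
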